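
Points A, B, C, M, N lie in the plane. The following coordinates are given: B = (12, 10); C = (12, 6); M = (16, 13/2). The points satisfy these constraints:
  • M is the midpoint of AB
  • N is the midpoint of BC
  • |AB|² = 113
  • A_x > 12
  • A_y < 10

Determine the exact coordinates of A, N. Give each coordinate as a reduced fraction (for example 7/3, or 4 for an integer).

A = (20, 3)
N = (12, 8)

1. A_x = 20  [A = 2·M−B = 2·(16, 13/2)−(12, 10)]
2. A_y = 3  [A = 2·M−B = 2·(16, 13/2)−(12, 10)]
   so A = (20, 3)
3. N_x = 12  [2·N = B+C = (12, 10)+(12, 6)]
4. N_y = 8  [2·N = B+C = (12, 10)+(12, 6)]
   so N = (12, 8)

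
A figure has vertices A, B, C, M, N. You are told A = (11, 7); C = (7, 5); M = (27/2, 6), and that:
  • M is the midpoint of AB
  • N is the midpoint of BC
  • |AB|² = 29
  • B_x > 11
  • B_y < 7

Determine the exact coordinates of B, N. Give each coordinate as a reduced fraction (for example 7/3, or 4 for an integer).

1. B_x = 16  [B = 2·M−A = 2·(27/2, 6)−(11, 7)]
2. B_y = 5  [B = 2·M−A = 2·(27/2, 6)−(11, 7)]
   so B = (16, 5)
3. N_x = 23/2  [2·N = B+C = (16, 5)+(7, 5)]
4. N_y = 5  [2·N = B+C = (16, 5)+(7, 5)]
   so N = (23/2, 5)

B = (16, 5)
N = (23/2, 5)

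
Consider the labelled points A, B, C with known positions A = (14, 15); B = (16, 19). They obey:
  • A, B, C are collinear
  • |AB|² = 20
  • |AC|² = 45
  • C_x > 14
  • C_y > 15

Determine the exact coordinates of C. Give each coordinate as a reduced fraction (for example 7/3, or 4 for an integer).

C = (17, 21)

1. C_x = 17  [[A, B, C are collinear ⇒ -4x+2y+26=0] ∩ [|C−(14, 15)|²=45]]
2. C_y = 21  [[A, B, C are collinear ⇒ -4x+2y+26=0] ∩ [|C−(14, 15)|²=45]]
   so C = (17, 21)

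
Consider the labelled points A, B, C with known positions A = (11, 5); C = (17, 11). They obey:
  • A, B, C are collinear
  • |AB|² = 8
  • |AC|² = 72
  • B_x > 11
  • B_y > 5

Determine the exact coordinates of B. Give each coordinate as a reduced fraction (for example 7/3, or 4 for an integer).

1. B_x = 13  [[A, B, C are collinear ⇒ 6x-6y-36=0] ∩ [|B−(11, 5)|²=8]]
2. B_y = 7  [[A, B, C are collinear ⇒ 6x-6y-36=0] ∩ [|B−(11, 5)|²=8]]
   so B = (13, 7)

B = (13, 7)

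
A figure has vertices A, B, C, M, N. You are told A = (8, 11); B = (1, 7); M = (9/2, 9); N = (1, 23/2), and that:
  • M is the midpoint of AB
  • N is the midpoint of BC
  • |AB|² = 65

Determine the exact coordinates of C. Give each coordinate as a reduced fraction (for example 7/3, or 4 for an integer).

C = (1, 16)

1. C_x = 1  [C = 2·N−B = 2·(1, 23/2)−(1, 7)]
2. C_y = 16  [C = 2·N−B = 2·(1, 23/2)−(1, 7)]
   so C = (1, 16)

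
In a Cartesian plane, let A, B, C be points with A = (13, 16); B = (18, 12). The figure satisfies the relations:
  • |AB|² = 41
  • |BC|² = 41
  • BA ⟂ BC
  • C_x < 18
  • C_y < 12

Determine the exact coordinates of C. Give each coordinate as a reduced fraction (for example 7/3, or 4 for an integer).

C = (14, 7)

1. C_x = 14  [[BA ⟂ BC ⇒ -5x+4y+42=0] ∩ [|C−(18, 12)|²=41]]
2. C_y = 7  [[BA ⟂ BC ⇒ -5x+4y+42=0] ∩ [|C−(18, 12)|²=41]]
   so C = (14, 7)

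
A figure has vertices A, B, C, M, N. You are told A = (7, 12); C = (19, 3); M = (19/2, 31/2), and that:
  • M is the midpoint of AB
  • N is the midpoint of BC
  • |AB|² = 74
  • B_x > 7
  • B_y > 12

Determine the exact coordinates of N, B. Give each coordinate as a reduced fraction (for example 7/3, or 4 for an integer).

1. B_x = 12  [B = 2·M−A = 2·(19/2, 31/2)−(7, 12)]
2. B_y = 19  [B = 2·M−A = 2·(19/2, 31/2)−(7, 12)]
   so B = (12, 19)
3. N_x = 31/2  [2·N = B+C = (12, 19)+(19, 3)]
4. N_y = 11  [2·N = B+C = (12, 19)+(19, 3)]
   so N = (31/2, 11)

N = (31/2, 11)
B = (12, 19)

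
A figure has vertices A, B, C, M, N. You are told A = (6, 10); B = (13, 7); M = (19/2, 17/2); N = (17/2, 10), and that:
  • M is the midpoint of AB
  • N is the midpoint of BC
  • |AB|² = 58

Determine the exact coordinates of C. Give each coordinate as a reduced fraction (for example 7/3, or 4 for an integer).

1. C_x = 4  [C = 2·N−B = 2·(17/2, 10)−(13, 7)]
2. C_y = 13  [C = 2·N−B = 2·(17/2, 10)−(13, 7)]
   so C = (4, 13)

C = (4, 13)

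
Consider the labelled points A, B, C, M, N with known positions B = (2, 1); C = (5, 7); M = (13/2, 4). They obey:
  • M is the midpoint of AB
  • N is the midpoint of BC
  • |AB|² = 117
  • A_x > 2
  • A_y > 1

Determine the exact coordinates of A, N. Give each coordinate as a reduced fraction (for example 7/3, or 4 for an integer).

1. A_x = 11  [A = 2·M−B = 2·(13/2, 4)−(2, 1)]
2. A_y = 7  [A = 2·M−B = 2·(13/2, 4)−(2, 1)]
   so A = (11, 7)
3. N_x = 7/2  [2·N = B+C = (2, 1)+(5, 7)]
4. N_y = 4  [2·N = B+C = (2, 1)+(5, 7)]
   so N = (7/2, 4)

A = (11, 7)
N = (7/2, 4)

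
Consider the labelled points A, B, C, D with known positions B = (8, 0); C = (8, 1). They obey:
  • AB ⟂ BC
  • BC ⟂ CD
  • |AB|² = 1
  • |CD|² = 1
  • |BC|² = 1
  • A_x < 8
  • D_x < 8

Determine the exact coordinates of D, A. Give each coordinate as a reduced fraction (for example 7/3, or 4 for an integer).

D = (7, 1)
A = (7, 0)

1. D_x = 7  [[BC ⟂ CD ⇒ 1y-1=0] ∩ [|D−(8, 1)|²=1]]
2. D_y = 1  [[BC ⟂ CD ⇒ 1y-1=0] ∩ [|D−(8, 1)|²=1]]
   so D = (7, 1)
3. A_x = 7  [[AB ⟂ BC ⇒ -1y=0] ∩ [|A−(8, 0)|²=1]]
4. A_y = 0  [[AB ⟂ BC ⇒ -1y=0] ∩ [|A−(8, 0)|²=1]]
   so A = (7, 0)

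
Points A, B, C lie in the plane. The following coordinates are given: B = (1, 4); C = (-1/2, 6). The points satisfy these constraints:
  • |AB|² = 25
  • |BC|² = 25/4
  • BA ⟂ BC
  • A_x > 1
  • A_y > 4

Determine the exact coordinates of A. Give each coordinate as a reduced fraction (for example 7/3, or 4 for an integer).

1. A_x = 5  [[BA ⟂ BC ⇒ -3/2x+2y-13/2=0] ∩ [|A−(1, 4)|²=25]]
2. A_y = 7  [[BA ⟂ BC ⇒ -3/2x+2y-13/2=0] ∩ [|A−(1, 4)|²=25]]
   so A = (5, 7)

A = (5, 7)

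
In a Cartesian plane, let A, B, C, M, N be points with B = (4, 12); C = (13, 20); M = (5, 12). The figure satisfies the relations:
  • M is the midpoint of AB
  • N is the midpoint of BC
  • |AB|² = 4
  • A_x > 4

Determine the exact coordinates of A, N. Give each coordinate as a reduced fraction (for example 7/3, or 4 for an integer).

A = (6, 12)
N = (17/2, 16)

1. A_x = 6  [A = 2·M−B = 2·(5, 12)−(4, 12)]
2. A_y = 12  [A = 2·M−B = 2·(5, 12)−(4, 12)]
   so A = (6, 12)
3. N_x = 17/2  [2·N = B+C = (4, 12)+(13, 20)]
4. N_y = 16  [2·N = B+C = (4, 12)+(13, 20)]
   so N = (17/2, 16)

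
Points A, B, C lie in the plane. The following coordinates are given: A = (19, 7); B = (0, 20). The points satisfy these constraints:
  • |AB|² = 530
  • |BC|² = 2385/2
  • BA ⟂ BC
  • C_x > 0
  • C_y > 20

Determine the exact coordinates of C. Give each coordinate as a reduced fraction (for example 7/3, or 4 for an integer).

1. C_x = 39/2  [[BA ⟂ BC ⇒ 19x-13y+260=0] ∩ [|C−(0, 20)|²=2385/2]]
2. C_y = 97/2  [[BA ⟂ BC ⇒ 19x-13y+260=0] ∩ [|C−(0, 20)|²=2385/2]]
   so C = (39/2, 97/2)

C = (39/2, 97/2)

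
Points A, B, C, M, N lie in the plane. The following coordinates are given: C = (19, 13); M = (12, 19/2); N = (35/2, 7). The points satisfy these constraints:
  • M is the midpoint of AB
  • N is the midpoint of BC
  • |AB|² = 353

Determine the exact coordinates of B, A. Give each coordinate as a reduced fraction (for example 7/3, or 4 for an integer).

B = (16, 1)
A = (8, 18)

1. B_x = 16  [B = 2·N−C = 2·(35/2, 7)−(19, 13)]
2. B_y = 1  [B = 2·N−C = 2·(35/2, 7)−(19, 13)]
   so B = (16, 1)
3. A_x = 8  [A = 2·M−B = 2·(12, 19/2)−(16, 1)]
4. A_y = 18  [A = 2·M−B = 2·(12, 19/2)−(16, 1)]
   so A = (8, 18)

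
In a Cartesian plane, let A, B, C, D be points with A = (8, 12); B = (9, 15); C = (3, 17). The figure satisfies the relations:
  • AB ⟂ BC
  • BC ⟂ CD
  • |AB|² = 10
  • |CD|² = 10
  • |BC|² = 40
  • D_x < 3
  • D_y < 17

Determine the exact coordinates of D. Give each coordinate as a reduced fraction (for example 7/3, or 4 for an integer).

D = (2, 14)

1. D_x = 2  [[BC ⟂ CD ⇒ -6x+2y-16=0] ∩ [|D−(3, 17)|²=10]]
2. D_y = 14  [[BC ⟂ CD ⇒ -6x+2y-16=0] ∩ [|D−(3, 17)|²=10]]
   so D = (2, 14)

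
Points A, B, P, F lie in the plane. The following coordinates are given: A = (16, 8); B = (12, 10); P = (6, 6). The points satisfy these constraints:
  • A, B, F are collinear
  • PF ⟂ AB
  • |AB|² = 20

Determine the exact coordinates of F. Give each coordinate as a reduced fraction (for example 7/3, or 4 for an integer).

1. F_x = 44/5  [[A, B, F are collinear ⇒ -2x-4y+64=0] ∩ [PF ⟂ AB ⇒ -4x+2y+12=0]]
2. F_y = 58/5  [[A, B, F are collinear ⇒ -2x-4y+64=0] ∩ [PF ⟂ AB ⇒ -4x+2y+12=0]]
   so F = (44/5, 58/5)

F = (44/5, 58/5)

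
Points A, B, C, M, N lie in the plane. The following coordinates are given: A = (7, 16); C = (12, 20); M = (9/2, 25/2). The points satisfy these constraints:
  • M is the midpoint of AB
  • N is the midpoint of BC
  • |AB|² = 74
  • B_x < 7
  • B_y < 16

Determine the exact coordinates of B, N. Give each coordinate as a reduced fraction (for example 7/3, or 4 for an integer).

B = (2, 9)
N = (7, 29/2)

1. B_x = 2  [B = 2·M−A = 2·(9/2, 25/2)−(7, 16)]
2. B_y = 9  [B = 2·M−A = 2·(9/2, 25/2)−(7, 16)]
   so B = (2, 9)
3. N_x = 7  [2·N = B+C = (2, 9)+(12, 20)]
4. N_y = 29/2  [2·N = B+C = (2, 9)+(12, 20)]
   so N = (7, 29/2)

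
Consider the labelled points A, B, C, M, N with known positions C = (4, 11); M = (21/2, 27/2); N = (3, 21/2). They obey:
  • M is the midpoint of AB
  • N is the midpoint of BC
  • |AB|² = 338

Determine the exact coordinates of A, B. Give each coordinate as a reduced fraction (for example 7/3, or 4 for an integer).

A = (19, 17)
B = (2, 10)

1. B_x = 2  [B = 2·N−C = 2·(3, 21/2)−(4, 11)]
2. B_y = 10  [B = 2·N−C = 2·(3, 21/2)−(4, 11)]
   so B = (2, 10)
3. A_x = 19  [A = 2·M−B = 2·(21/2, 27/2)−(2, 10)]
4. A_y = 17  [A = 2·M−B = 2·(21/2, 27/2)−(2, 10)]
   so A = (19, 17)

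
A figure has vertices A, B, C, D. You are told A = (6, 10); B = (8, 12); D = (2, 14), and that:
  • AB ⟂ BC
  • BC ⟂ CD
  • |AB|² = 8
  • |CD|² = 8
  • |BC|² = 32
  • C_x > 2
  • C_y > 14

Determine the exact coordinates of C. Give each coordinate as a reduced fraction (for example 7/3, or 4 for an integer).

C = (4, 16)

1. C_x = 4  [[AB ⟂ BC ⇒ 2x+2y-40=0] ∩ [|C−(2, 14)|²=8]]
2. C_y = 16  [[AB ⟂ BC ⇒ 2x+2y-40=0] ∩ [|C−(2, 14)|²=8]]
   so C = (4, 16)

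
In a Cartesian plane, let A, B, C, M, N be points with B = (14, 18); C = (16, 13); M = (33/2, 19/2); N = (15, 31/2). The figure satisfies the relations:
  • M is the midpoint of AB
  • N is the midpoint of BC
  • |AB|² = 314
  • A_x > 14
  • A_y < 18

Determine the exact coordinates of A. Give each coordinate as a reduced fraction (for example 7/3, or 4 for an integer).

A = (19, 1)

1. A_x = 19  [A = 2·M−B = 2·(33/2, 19/2)−(14, 18)]
2. A_y = 1  [A = 2·M−B = 2·(33/2, 19/2)−(14, 18)]
   so A = (19, 1)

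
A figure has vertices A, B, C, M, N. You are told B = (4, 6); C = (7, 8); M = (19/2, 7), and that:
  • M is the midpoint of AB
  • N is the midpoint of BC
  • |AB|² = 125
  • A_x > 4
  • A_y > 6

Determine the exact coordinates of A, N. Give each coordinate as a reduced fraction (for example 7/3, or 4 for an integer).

1. A_x = 15  [A = 2·M−B = 2·(19/2, 7)−(4, 6)]
2. A_y = 8  [A = 2·M−B = 2·(19/2, 7)−(4, 6)]
   so A = (15, 8)
3. N_x = 11/2  [2·N = B+C = (4, 6)+(7, 8)]
4. N_y = 7  [2·N = B+C = (4, 6)+(7, 8)]
   so N = (11/2, 7)

A = (15, 8)
N = (11/2, 7)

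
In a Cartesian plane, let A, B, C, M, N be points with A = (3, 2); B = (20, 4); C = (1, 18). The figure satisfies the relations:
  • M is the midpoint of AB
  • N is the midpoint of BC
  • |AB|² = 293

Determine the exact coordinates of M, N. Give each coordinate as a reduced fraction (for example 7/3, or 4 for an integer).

M = (23/2, 3)
N = (21/2, 11)

1. M_x = 23/2  [2·M = A+B = (3, 2)+(20, 4)]
2. M_y = 3  [2·M = A+B = (3, 2)+(20, 4)]
   so M = (23/2, 3)
3. N_x = 21/2  [2·N = B+C = (20, 4)+(1, 18)]
4. N_y = 11  [2·N = B+C = (20, 4)+(1, 18)]
   so N = (21/2, 11)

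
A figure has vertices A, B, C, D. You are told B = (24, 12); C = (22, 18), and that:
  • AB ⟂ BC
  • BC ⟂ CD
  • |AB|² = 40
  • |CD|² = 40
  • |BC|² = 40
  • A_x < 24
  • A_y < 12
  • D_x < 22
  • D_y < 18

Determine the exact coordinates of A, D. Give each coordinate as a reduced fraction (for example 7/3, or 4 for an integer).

A = (18, 10)
D = (16, 16)

1. A_x = 18  [[AB ⟂ BC ⇒ 2x-6y+24=0] ∩ [|A−(24, 12)|²=40]]
2. A_y = 10  [[AB ⟂ BC ⇒ 2x-6y+24=0] ∩ [|A−(24, 12)|²=40]]
   so A = (18, 10)
3. D_x = 16  [[BC ⟂ CD ⇒ -2x+6y-64=0] ∩ [|D−(22, 18)|²=40]]
4. D_y = 16  [[BC ⟂ CD ⇒ -2x+6y-64=0] ∩ [|D−(22, 18)|²=40]]
   so D = (16, 16)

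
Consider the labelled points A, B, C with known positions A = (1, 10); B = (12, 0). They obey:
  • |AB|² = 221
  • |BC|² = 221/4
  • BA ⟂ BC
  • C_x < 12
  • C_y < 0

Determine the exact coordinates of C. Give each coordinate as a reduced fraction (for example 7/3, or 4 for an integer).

C = (7, -11/2)

1. C_x = 7  [[BA ⟂ BC ⇒ -11x+10y+132=0] ∩ [|C−(12, 0)|²=221/4]]
2. C_y = -11/2  [[BA ⟂ BC ⇒ -11x+10y+132=0] ∩ [|C−(12, 0)|²=221/4]]
   so C = (7, -11/2)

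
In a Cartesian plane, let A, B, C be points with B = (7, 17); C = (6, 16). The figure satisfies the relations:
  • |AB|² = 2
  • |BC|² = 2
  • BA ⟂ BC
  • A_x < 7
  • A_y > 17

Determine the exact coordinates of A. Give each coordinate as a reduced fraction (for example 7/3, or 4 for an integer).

1. A_x = 6  [[BA ⟂ BC ⇒ -1x-1y+24=0] ∩ [|A−(7, 17)|²=2]]
2. A_y = 18  [[BA ⟂ BC ⇒ -1x-1y+24=0] ∩ [|A−(7, 17)|²=2]]
   so A = (6, 18)

A = (6, 18)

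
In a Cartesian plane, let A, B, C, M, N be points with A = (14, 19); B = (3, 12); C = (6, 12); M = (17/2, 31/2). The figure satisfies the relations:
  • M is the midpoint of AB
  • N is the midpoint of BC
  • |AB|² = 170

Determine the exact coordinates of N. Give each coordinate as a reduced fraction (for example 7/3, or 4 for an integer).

1. N_x = 9/2  [2·N = B+C = (3, 12)+(6, 12)]
2. N_y = 12  [2·N = B+C = (3, 12)+(6, 12)]
   so N = (9/2, 12)

N = (9/2, 12)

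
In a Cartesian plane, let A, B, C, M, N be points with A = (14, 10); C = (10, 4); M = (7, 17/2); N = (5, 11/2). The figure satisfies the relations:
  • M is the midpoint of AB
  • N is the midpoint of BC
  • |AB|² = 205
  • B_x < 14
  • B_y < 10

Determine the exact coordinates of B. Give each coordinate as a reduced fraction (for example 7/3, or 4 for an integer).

1. B_x = 0  [B = 2·M−A = 2·(7, 17/2)−(14, 10)]
2. B_y = 7  [B = 2·M−A = 2·(7, 17/2)−(14, 10)]
   so B = (0, 7)

B = (0, 7)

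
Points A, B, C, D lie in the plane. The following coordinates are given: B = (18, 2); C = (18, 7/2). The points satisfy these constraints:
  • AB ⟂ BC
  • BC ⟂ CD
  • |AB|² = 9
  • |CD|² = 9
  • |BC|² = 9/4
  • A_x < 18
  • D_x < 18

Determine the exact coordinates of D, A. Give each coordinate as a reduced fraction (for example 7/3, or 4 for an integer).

1. D_x = 15  [[BC ⟂ CD ⇒ 3/2y-21/4=0] ∩ [|D−(18, 7/2)|²=9]]
2. D_y = 7/2  [[BC ⟂ CD ⇒ 3/2y-21/4=0] ∩ [|D−(18, 7/2)|²=9]]
   so D = (15, 7/2)
3. A_x = 15  [[AB ⟂ BC ⇒ -3/2y+3=0] ∩ [|A−(18, 2)|²=9]]
4. A_y = 2  [[AB ⟂ BC ⇒ -3/2y+3=0] ∩ [|A−(18, 2)|²=9]]
   so A = (15, 2)

D = (15, 7/2)
A = (15, 2)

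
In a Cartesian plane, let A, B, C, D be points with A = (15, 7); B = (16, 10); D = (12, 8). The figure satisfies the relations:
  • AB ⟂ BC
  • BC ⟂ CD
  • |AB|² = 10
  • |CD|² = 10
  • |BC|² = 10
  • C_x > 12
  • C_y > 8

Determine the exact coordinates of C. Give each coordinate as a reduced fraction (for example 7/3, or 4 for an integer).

C = (13, 11)

1. C_x = 13  [[AB ⟂ BC ⇒ 1x+3y-46=0] ∩ [|C−(12, 8)|²=10]]
2. C_y = 11  [[AB ⟂ BC ⇒ 1x+3y-46=0] ∩ [|C−(12, 8)|²=10]]
   so C = (13, 11)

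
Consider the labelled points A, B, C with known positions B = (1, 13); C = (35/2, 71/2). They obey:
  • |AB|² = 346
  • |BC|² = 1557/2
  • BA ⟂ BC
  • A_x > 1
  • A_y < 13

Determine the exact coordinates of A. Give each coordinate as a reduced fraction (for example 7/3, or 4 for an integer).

1. A_x = 16  [[BA ⟂ BC ⇒ 33/2x+45/2y-309=0] ∩ [|A−(1, 13)|²=346]]
2. A_y = 2  [[BA ⟂ BC ⇒ 33/2x+45/2y-309=0] ∩ [|A−(1, 13)|²=346]]
   so A = (16, 2)

A = (16, 2)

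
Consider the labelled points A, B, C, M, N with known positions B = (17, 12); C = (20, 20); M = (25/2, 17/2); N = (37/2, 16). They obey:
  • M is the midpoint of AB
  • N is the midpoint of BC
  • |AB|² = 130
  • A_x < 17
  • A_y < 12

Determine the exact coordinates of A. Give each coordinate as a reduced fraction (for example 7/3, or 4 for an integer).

1. A_x = 8  [A = 2·M−B = 2·(25/2, 17/2)−(17, 12)]
2. A_y = 5  [A = 2·M−B = 2·(25/2, 17/2)−(17, 12)]
   so A = (8, 5)

A = (8, 5)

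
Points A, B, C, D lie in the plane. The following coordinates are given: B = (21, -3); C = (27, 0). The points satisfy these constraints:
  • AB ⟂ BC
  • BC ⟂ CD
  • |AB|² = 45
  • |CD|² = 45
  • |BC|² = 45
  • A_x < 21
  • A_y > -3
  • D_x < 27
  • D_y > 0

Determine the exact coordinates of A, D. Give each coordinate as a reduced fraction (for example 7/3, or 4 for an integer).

1. A_x = 18  [[AB ⟂ BC ⇒ -6x-3y+117=0] ∩ [|A−(21, -3)|²=45]]
2. A_y = 3  [[AB ⟂ BC ⇒ -6x-3y+117=0] ∩ [|A−(21, -3)|²=45]]
   so A = (18, 3)
3. D_x = 24  [[BC ⟂ CD ⇒ 6x+3y-162=0] ∩ [|D−(27, 0)|²=45]]
4. D_y = 6  [[BC ⟂ CD ⇒ 6x+3y-162=0] ∩ [|D−(27, 0)|²=45]]
   so D = (24, 6)

A = (18, 3)
D = (24, 6)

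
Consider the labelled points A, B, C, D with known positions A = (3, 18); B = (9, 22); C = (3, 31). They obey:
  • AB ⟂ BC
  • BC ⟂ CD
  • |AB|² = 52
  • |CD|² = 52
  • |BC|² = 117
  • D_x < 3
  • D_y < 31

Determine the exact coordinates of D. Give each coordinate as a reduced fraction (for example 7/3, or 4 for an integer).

D = (-3, 27)

1. D_x = -3  [[BC ⟂ CD ⇒ -6x+9y-261=0] ∩ [|D−(3, 31)|²=52]]
2. D_y = 27  [[BC ⟂ CD ⇒ -6x+9y-261=0] ∩ [|D−(3, 31)|²=52]]
   so D = (-3, 27)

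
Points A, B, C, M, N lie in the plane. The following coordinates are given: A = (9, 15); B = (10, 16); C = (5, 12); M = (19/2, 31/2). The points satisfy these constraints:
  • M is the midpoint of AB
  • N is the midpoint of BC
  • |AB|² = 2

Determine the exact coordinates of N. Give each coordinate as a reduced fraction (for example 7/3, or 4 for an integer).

N = (15/2, 14)

1. N_x = 15/2  [2·N = B+C = (10, 16)+(5, 12)]
2. N_y = 14  [2·N = B+C = (10, 16)+(5, 12)]
   so N = (15/2, 14)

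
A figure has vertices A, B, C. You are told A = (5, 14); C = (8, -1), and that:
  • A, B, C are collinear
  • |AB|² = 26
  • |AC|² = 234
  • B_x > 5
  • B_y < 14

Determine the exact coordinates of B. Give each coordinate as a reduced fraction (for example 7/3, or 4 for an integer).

B = (6, 9)

1. B_x = 6  [[A, B, C are collinear ⇒ -15x-3y+117=0] ∩ [|B−(5, 14)|²=26]]
2. B_y = 9  [[A, B, C are collinear ⇒ -15x-3y+117=0] ∩ [|B−(5, 14)|²=26]]
   so B = (6, 9)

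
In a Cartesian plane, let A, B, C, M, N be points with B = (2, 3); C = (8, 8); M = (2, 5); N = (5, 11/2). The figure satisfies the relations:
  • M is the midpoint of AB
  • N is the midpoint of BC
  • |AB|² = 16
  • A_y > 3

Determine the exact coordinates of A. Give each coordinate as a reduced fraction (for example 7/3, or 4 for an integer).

1. A_x = 2  [A = 2·M−B = 2·(2, 5)−(2, 3)]
2. A_y = 7  [A = 2·M−B = 2·(2, 5)−(2, 3)]
   so A = (2, 7)

A = (2, 7)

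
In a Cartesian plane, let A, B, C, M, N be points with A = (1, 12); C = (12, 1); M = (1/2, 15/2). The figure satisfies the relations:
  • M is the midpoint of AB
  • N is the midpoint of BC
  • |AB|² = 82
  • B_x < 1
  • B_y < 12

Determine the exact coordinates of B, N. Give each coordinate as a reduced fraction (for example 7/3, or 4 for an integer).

1. B_x = 0  [B = 2·M−A = 2·(1/2, 15/2)−(1, 12)]
2. B_y = 3  [B = 2·M−A = 2·(1/2, 15/2)−(1, 12)]
   so B = (0, 3)
3. N_x = 6  [2·N = B+C = (0, 3)+(12, 1)]
4. N_y = 2  [2·N = B+C = (0, 3)+(12, 1)]
   so N = (6, 2)

B = (0, 3)
N = (6, 2)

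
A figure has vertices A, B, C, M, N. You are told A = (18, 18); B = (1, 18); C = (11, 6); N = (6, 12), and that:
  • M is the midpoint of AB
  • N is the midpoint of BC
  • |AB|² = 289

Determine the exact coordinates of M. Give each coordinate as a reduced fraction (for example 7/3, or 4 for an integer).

1. M_x = 19/2  [2·M = A+B = (18, 18)+(1, 18)]
2. M_y = 18  [2·M = A+B = (18, 18)+(1, 18)]
   so M = (19/2, 18)

M = (19/2, 18)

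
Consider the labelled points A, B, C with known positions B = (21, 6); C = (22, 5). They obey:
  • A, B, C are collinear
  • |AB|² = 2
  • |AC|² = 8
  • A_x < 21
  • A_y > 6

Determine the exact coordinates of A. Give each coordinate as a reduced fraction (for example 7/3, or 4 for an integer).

A = (20, 7)

1. A_x = 20  [[A, B, C are collinear ⇒ 1x+1y-27=0] ∩ [|A−(21, 6)|²=2]]
2. A_y = 7  [[A, B, C are collinear ⇒ 1x+1y-27=0] ∩ [|A−(21, 6)|²=2]]
   so A = (20, 7)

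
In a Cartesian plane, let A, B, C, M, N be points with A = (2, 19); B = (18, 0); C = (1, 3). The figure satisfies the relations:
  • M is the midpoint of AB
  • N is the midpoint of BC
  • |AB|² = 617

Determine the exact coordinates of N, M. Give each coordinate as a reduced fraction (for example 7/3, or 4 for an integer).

1. M_x = 10  [2·M = A+B = (2, 19)+(18, 0)]
2. M_y = 19/2  [2·M = A+B = (2, 19)+(18, 0)]
   so M = (10, 19/2)
3. N_x = 19/2  [2·N = B+C = (18, 0)+(1, 3)]
4. N_y = 3/2  [2·N = B+C = (18, 0)+(1, 3)]
   so N = (19/2, 3/2)

N = (19/2, 3/2)
M = (10, 19/2)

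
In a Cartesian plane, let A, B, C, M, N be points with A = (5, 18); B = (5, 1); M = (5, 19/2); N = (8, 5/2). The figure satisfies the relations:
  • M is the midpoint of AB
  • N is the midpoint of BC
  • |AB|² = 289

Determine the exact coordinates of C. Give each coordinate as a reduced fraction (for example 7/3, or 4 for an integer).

1. C_x = 11  [C = 2·N−B = 2·(8, 5/2)−(5, 1)]
2. C_y = 4  [C = 2·N−B = 2·(8, 5/2)−(5, 1)]
   so C = (11, 4)

C = (11, 4)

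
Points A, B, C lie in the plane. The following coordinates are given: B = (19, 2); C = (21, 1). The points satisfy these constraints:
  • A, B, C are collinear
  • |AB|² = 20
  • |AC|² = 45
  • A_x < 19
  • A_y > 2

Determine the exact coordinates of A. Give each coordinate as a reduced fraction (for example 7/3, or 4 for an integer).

1. A_x = 15  [[A, B, C are collinear ⇒ 1x+2y-23=0] ∩ [|A−(19, 2)|²=20]]
2. A_y = 4  [[A, B, C are collinear ⇒ 1x+2y-23=0] ∩ [|A−(19, 2)|²=20]]
   so A = (15, 4)

A = (15, 4)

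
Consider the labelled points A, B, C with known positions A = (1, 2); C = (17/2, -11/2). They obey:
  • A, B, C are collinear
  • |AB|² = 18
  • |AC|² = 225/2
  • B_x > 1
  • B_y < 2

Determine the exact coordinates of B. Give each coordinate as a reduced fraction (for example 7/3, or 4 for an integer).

B = (4, -1)

1. B_x = 4  [[A, B, C are collinear ⇒ -15/2x-15/2y+45/2=0] ∩ [|B−(1, 2)|²=18]]
2. B_y = -1  [[A, B, C are collinear ⇒ -15/2x-15/2y+45/2=0] ∩ [|B−(1, 2)|²=18]]
   so B = (4, -1)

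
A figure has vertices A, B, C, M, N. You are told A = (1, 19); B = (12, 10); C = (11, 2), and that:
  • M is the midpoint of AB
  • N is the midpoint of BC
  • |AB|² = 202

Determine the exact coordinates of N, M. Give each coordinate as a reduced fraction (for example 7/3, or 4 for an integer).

1. M_x = 13/2  [2·M = A+B = (1, 19)+(12, 10)]
2. M_y = 29/2  [2·M = A+B = (1, 19)+(12, 10)]
   so M = (13/2, 29/2)
3. N_x = 23/2  [2·N = B+C = (12, 10)+(11, 2)]
4. N_y = 6  [2·N = B+C = (12, 10)+(11, 2)]
   so N = (23/2, 6)

N = (23/2, 6)
M = (13/2, 29/2)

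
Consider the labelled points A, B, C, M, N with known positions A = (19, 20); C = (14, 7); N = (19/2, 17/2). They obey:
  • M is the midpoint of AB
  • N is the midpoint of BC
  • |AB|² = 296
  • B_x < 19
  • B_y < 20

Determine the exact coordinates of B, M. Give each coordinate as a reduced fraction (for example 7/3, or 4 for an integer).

B = (5, 10)
M = (12, 15)

1. B_x = 5  [B = 2·N−C = 2·(19/2, 17/2)−(14, 7)]
2. B_y = 10  [B = 2·N−C = 2·(19/2, 17/2)−(14, 7)]
   so B = (5, 10)
3. M_x = 12  [2·M = A+B = (19, 20)+(5, 10)]
4. M_y = 15  [2·M = A+B = (19, 20)+(5, 10)]
   so M = (12, 15)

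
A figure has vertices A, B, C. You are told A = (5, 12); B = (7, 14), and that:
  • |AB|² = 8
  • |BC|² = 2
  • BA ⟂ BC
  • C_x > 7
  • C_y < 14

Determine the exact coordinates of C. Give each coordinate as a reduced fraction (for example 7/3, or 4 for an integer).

1. C_x = 8  [[BA ⟂ BC ⇒ -2x-2y+42=0] ∩ [|C−(7, 14)|²=2]]
2. C_y = 13  [[BA ⟂ BC ⇒ -2x-2y+42=0] ∩ [|C−(7, 14)|²=2]]
   so C = (8, 13)

C = (8, 13)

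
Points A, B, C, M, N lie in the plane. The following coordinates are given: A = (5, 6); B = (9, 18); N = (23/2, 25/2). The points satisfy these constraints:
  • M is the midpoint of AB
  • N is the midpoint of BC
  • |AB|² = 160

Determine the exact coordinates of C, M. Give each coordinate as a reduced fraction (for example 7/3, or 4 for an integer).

1. M_x = 7  [2·M = A+B = (5, 6)+(9, 18)]
2. M_y = 12  [2·M = A+B = (5, 6)+(9, 18)]
   so M = (7, 12)
3. C_x = 14  [C = 2·N−B = 2·(23/2, 25/2)−(9, 18)]
4. C_y = 7  [C = 2·N−B = 2·(23/2, 25/2)−(9, 18)]
   so C = (14, 7)

C = (14, 7)
M = (7, 12)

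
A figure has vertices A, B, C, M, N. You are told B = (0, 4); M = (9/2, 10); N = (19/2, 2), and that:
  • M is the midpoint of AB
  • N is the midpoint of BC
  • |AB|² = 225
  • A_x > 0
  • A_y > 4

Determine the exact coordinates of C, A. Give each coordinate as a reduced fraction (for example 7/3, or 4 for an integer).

C = (19, 0)
A = (9, 16)

1. A_x = 9  [A = 2·M−B = 2·(9/2, 10)−(0, 4)]
2. A_y = 16  [A = 2·M−B = 2·(9/2, 10)−(0, 4)]
   so A = (9, 16)
3. C_x = 19  [C = 2·N−B = 2·(19/2, 2)−(0, 4)]
4. C_y = 0  [C = 2·N−B = 2·(19/2, 2)−(0, 4)]
   so C = (19, 0)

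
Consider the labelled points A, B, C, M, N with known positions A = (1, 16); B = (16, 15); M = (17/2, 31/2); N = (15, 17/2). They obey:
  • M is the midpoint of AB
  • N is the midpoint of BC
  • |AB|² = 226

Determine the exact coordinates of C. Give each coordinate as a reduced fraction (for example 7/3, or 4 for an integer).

C = (14, 2)

1. C_x = 14  [C = 2·N−B = 2·(15, 17/2)−(16, 15)]
2. C_y = 2  [C = 2·N−B = 2·(15, 17/2)−(16, 15)]
   so C = (14, 2)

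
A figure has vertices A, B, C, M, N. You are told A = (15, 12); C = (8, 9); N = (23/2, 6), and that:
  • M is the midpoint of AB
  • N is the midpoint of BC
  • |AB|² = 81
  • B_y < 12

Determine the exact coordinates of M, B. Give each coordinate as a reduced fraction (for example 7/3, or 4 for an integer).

M = (15, 15/2)
B = (15, 3)

1. B_x = 15  [B = 2·N−C = 2·(23/2, 6)−(8, 9)]
2. B_y = 3  [B = 2·N−C = 2·(23/2, 6)−(8, 9)]
   so B = (15, 3)
3. M_x = 15  [2·M = A+B = (15, 12)+(15, 3)]
4. M_y = 15/2  [2·M = A+B = (15, 12)+(15, 3)]
   so M = (15, 15/2)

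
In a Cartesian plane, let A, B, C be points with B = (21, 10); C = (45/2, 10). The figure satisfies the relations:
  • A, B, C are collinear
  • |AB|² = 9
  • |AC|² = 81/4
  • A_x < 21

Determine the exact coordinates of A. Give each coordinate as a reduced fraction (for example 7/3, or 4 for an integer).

1. A_x = 18  [[A, B, C are collinear ⇒ 3/2y-15=0] ∩ [|A−(21, 10)|²=9]]
2. A_y = 10  [[A, B, C are collinear ⇒ 3/2y-15=0] ∩ [|A−(21, 10)|²=9]]
   so A = (18, 10)

A = (18, 10)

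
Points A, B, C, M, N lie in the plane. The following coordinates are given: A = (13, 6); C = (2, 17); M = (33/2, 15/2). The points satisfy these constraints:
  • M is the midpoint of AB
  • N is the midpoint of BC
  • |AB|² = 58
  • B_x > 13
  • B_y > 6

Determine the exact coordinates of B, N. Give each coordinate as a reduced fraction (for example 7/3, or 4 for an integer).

1. B_x = 20  [B = 2·M−A = 2·(33/2, 15/2)−(13, 6)]
2. B_y = 9  [B = 2·M−A = 2·(33/2, 15/2)−(13, 6)]
   so B = (20, 9)
3. N_x = 11  [2·N = B+C = (20, 9)+(2, 17)]
4. N_y = 13  [2·N = B+C = (20, 9)+(2, 17)]
   so N = (11, 13)

B = (20, 9)
N = (11, 13)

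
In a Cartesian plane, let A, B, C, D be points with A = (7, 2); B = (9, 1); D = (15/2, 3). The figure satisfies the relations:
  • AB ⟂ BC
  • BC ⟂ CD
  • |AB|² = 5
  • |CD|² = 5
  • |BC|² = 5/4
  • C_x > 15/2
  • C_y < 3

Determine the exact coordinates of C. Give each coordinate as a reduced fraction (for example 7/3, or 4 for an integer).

C = (19/2, 2)

1. C_x = 19/2  [[AB ⟂ BC ⇒ 2x-1y-17=0] ∩ [|C−(15/2, 3)|²=5]]
2. C_y = 2  [[AB ⟂ BC ⇒ 2x-1y-17=0] ∩ [|C−(15/2, 3)|²=5]]
   so C = (19/2, 2)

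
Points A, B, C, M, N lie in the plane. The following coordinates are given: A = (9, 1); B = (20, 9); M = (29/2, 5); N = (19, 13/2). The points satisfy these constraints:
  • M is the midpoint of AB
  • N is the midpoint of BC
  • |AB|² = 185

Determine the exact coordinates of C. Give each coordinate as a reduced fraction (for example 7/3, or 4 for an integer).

1. C_x = 18  [C = 2·N−B = 2·(19, 13/2)−(20, 9)]
2. C_y = 4  [C = 2·N−B = 2·(19, 13/2)−(20, 9)]
   so C = (18, 4)

C = (18, 4)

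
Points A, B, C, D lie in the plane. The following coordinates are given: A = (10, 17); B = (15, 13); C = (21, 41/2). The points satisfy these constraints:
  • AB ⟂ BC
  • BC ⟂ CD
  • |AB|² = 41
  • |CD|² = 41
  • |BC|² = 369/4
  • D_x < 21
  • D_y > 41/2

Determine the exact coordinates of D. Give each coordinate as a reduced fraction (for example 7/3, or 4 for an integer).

D = (16, 49/2)

1. D_x = 16  [[BC ⟂ CD ⇒ 6x+15/2y-1119/4=0] ∩ [|D−(21, 41/2)|²=41]]
2. D_y = 49/2  [[BC ⟂ CD ⇒ 6x+15/2y-1119/4=0] ∩ [|D−(21, 41/2)|²=41]]
   so D = (16, 49/2)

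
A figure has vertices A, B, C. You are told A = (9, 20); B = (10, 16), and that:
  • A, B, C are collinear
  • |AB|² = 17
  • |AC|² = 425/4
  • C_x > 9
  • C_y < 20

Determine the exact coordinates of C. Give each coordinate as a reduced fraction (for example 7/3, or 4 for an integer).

1. C_x = 23/2  [[A, B, C are collinear ⇒ 4x+1y-56=0] ∩ [|C−(9, 20)|²=425/4]]
2. C_y = 10  [[A, B, C are collinear ⇒ 4x+1y-56=0] ∩ [|C−(9, 20)|²=425/4]]
   so C = (23/2, 10)

C = (23/2, 10)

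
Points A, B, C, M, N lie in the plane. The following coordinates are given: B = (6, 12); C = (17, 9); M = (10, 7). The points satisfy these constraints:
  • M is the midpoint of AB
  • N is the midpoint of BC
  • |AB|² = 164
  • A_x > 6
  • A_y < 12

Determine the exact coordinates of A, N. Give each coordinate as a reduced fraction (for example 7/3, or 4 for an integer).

1. A_x = 14  [A = 2·M−B = 2·(10, 7)−(6, 12)]
2. A_y = 2  [A = 2·M−B = 2·(10, 7)−(6, 12)]
   so A = (14, 2)
3. N_x = 23/2  [2·N = B+C = (6, 12)+(17, 9)]
4. N_y = 21/2  [2·N = B+C = (6, 12)+(17, 9)]
   so N = (23/2, 21/2)

A = (14, 2)
N = (23/2, 21/2)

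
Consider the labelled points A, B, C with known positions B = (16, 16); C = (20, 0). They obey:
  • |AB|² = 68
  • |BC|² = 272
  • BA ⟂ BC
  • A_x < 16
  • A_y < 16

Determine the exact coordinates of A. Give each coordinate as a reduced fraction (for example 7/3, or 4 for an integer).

1. A_x = 8  [[BA ⟂ BC ⇒ 4x-16y+192=0] ∩ [|A−(16, 16)|²=68]]
2. A_y = 14  [[BA ⟂ BC ⇒ 4x-16y+192=0] ∩ [|A−(16, 16)|²=68]]
   so A = (8, 14)

A = (8, 14)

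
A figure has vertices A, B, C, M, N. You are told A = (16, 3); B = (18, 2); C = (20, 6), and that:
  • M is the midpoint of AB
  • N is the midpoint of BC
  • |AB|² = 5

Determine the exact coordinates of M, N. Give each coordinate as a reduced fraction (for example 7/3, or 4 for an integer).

1. M_x = 17  [2·M = A+B = (16, 3)+(18, 2)]
2. M_y = 5/2  [2·M = A+B = (16, 3)+(18, 2)]
   so M = (17, 5/2)
3. N_x = 19  [2·N = B+C = (18, 2)+(20, 6)]
4. N_y = 4  [2·N = B+C = (18, 2)+(20, 6)]
   so N = (19, 4)

M = (17, 5/2)
N = (19, 4)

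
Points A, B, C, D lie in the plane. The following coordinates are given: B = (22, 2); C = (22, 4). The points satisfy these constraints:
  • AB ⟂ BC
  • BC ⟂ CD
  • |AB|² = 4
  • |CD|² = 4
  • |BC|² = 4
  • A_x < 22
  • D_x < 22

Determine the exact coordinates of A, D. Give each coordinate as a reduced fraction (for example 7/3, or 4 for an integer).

A = (20, 2)
D = (20, 4)

1. A_x = 20  [[AB ⟂ BC ⇒ -2y+4=0] ∩ [|A−(22, 2)|²=4]]
2. A_y = 2  [[AB ⟂ BC ⇒ -2y+4=0] ∩ [|A−(22, 2)|²=4]]
   so A = (20, 2)
3. D_x = 20  [[BC ⟂ CD ⇒ 2y-8=0] ∩ [|D−(22, 4)|²=4]]
4. D_y = 4  [[BC ⟂ CD ⇒ 2y-8=0] ∩ [|D−(22, 4)|²=4]]
   so D = (20, 4)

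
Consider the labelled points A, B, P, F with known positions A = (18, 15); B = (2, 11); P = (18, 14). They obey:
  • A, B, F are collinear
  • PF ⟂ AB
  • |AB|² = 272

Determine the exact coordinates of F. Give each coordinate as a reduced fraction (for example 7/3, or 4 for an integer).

1. F_x = 302/17  [[A, B, F are collinear ⇒ 4x-16y+168=0] ∩ [PF ⟂ AB ⇒ -16x-4y+344=0]]
2. F_y = 254/17  [[A, B, F are collinear ⇒ 4x-16y+168=0] ∩ [PF ⟂ AB ⇒ -16x-4y+344=0]]
   so F = (302/17, 254/17)

F = (302/17, 254/17)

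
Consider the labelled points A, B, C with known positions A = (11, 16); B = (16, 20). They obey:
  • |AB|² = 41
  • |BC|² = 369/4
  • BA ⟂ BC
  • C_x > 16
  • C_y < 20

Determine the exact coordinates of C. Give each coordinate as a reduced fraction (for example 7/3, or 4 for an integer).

1. C_x = 22  [[BA ⟂ BC ⇒ -5x-4y+160=0] ∩ [|C−(16, 20)|²=369/4]]
2. C_y = 25/2  [[BA ⟂ BC ⇒ -5x-4y+160=0] ∩ [|C−(16, 20)|²=369/4]]
   so C = (22, 25/2)

C = (22, 25/2)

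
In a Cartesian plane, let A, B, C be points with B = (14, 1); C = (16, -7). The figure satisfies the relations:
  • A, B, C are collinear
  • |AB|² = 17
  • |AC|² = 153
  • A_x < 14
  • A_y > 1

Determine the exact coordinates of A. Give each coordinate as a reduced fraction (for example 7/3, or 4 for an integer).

A = (13, 5)

1. A_x = 13  [[A, B, C are collinear ⇒ 8x+2y-114=0] ∩ [|A−(14, 1)|²=17]]
2. A_y = 5  [[A, B, C are collinear ⇒ 8x+2y-114=0] ∩ [|A−(14, 1)|²=17]]
   so A = (13, 5)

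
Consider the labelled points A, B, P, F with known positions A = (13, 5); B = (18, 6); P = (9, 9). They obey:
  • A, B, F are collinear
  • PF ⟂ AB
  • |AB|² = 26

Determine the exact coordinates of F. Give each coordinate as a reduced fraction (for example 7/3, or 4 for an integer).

1. F_x = 129/13  [[A, B, F are collinear ⇒ -1x+5y-12=0] ∩ [PF ⟂ AB ⇒ 5x+1y-54=0]]
2. F_y = 57/13  [[A, B, F are collinear ⇒ -1x+5y-12=0] ∩ [PF ⟂ AB ⇒ 5x+1y-54=0]]
   so F = (129/13, 57/13)

F = (129/13, 57/13)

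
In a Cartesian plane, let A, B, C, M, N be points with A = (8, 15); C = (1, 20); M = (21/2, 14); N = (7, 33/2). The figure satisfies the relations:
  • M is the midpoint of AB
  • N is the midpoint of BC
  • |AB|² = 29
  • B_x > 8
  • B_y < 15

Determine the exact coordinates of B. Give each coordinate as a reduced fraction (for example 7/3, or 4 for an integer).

B = (13, 13)

1. B_x = 13  [B = 2·M−A = 2·(21/2, 14)−(8, 15)]
2. B_y = 13  [B = 2·M−A = 2·(21/2, 14)−(8, 15)]
   so B = (13, 13)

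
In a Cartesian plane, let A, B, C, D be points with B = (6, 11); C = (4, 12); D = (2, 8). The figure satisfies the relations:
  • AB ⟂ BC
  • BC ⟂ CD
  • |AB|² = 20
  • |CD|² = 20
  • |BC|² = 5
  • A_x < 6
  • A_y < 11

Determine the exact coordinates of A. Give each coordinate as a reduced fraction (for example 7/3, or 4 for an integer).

1. A_x = 4  [[AB ⟂ BC ⇒ 2x-1y-1=0] ∩ [|A−(6, 11)|²=20]]
2. A_y = 7  [[AB ⟂ BC ⇒ 2x-1y-1=0] ∩ [|A−(6, 11)|²=20]]
   so A = (4, 7)

A = (4, 7)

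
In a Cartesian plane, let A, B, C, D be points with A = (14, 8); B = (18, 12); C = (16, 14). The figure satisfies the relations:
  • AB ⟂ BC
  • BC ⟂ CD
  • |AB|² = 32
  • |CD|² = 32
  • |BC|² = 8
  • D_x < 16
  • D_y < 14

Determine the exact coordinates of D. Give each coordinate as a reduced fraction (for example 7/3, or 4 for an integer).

1. D_x = 12  [[BC ⟂ CD ⇒ -2x+2y+4=0] ∩ [|D−(16, 14)|²=32]]
2. D_y = 10  [[BC ⟂ CD ⇒ -2x+2y+4=0] ∩ [|D−(16, 14)|²=32]]
   so D = (12, 10)

D = (12, 10)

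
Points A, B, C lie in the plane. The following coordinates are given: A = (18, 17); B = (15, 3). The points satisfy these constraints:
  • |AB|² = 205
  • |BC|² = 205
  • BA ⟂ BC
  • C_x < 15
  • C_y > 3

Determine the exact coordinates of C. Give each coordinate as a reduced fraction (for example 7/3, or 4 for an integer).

1. C_x = 1  [[BA ⟂ BC ⇒ 3x+14y-87=0] ∩ [|C−(15, 3)|²=205]]
2. C_y = 6  [[BA ⟂ BC ⇒ 3x+14y-87=0] ∩ [|C−(15, 3)|²=205]]
   so C = (1, 6)

C = (1, 6)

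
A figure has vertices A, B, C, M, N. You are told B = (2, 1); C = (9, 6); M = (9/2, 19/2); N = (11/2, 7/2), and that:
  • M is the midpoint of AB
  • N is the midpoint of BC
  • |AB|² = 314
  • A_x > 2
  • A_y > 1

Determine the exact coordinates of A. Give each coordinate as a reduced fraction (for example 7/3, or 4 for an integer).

A = (7, 18)

1. A_x = 7  [A = 2·M−B = 2·(9/2, 19/2)−(2, 1)]
2. A_y = 18  [A = 2·M−B = 2·(9/2, 19/2)−(2, 1)]
   so A = (7, 18)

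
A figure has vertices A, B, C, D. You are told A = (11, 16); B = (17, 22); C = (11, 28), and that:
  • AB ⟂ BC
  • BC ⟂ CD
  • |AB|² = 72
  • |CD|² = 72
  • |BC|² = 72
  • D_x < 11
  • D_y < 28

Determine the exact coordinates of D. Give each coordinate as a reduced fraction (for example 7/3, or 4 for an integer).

1. D_x = 5  [[BC ⟂ CD ⇒ -6x+6y-102=0] ∩ [|D−(11, 28)|²=72]]
2. D_y = 22  [[BC ⟂ CD ⇒ -6x+6y-102=0] ∩ [|D−(11, 28)|²=72]]
   so D = (5, 22)

D = (5, 22)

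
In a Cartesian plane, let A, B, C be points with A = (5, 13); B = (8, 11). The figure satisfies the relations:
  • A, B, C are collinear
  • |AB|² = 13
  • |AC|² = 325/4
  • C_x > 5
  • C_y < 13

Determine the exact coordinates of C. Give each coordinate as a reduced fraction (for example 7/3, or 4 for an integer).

1. C_x = 25/2  [[A, B, C are collinear ⇒ 2x+3y-49=0] ∩ [|C−(5, 13)|²=325/4]]
2. C_y = 8  [[A, B, C are collinear ⇒ 2x+3y-49=0] ∩ [|C−(5, 13)|²=325/4]]
   so C = (25/2, 8)

C = (25/2, 8)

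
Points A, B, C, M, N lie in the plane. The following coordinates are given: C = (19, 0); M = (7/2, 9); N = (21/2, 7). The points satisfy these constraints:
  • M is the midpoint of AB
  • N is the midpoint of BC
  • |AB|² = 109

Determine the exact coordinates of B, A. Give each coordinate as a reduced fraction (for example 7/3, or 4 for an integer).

B = (2, 14)
A = (5, 4)

1. B_x = 2  [B = 2·N−C = 2·(21/2, 7)−(19, 0)]
2. B_y = 14  [B = 2·N−C = 2·(21/2, 7)−(19, 0)]
   so B = (2, 14)
3. A_x = 5  [A = 2·M−B = 2·(7/2, 9)−(2, 14)]
4. A_y = 4  [A = 2·M−B = 2·(7/2, 9)−(2, 14)]
   so A = (5, 4)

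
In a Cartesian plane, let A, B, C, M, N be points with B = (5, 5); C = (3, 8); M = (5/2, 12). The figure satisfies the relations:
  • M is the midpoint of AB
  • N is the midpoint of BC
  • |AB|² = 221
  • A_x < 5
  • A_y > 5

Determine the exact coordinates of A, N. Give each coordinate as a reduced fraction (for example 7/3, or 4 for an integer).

1. A_x = 0  [A = 2·M−B = 2·(5/2, 12)−(5, 5)]
2. A_y = 19  [A = 2·M−B = 2·(5/2, 12)−(5, 5)]
   so A = (0, 19)
3. N_x = 4  [2·N = B+C = (5, 5)+(3, 8)]
4. N_y = 13/2  [2·N = B+C = (5, 5)+(3, 8)]
   so N = (4, 13/2)

A = (0, 19)
N = (4, 13/2)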